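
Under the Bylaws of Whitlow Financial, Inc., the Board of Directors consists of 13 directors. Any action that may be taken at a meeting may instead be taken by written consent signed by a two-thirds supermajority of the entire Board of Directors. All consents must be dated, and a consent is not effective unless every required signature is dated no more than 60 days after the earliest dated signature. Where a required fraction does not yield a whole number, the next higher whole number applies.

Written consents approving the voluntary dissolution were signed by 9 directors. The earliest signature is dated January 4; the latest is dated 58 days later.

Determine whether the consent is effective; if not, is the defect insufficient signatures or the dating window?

Effective — both the signature and dating-window requirements are satisfied.

Signatures required: a two-thirds supermajority of 13 — 2/3 of 13 = 8.67, rounded up to 9, so 9 needed; 9 signed. Sufficient.
Dating window: the latest signature is 58 days after the earliest; the limit is 60 days. Within the window.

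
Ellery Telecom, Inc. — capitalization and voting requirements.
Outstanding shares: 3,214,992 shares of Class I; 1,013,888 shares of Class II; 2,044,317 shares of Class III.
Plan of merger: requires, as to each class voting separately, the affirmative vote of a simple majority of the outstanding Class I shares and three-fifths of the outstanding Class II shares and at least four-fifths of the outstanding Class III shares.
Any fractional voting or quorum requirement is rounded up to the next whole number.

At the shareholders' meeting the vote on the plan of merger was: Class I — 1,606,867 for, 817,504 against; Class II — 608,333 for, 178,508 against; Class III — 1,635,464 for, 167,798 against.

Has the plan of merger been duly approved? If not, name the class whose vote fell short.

Class I: a majority of 3214992 is 1607497; 1,607,497 required, 1,606,867 in favor — not approved.
Class II: 3/5 of 1013888 = 608332.80, rounded up to 608333; 608,333 required, 608,333 in favor — approved.
Class III: 4/5 of 2044317 = 1635453.60, rounded up to 1635454; 1,635,454 required, 1,635,464 in favor — approved.

Not approved — the Class I shares did not give the required vote.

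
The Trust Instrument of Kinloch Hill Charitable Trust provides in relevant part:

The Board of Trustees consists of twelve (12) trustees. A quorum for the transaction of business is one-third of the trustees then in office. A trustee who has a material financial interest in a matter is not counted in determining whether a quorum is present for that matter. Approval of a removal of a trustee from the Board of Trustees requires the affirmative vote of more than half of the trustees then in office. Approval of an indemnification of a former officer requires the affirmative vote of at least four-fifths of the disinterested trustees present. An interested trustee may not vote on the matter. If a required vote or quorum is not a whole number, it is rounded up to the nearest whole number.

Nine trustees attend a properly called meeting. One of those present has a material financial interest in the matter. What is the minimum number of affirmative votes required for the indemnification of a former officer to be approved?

7

The indemnification of a former officer requires four-fifths of the disinterested trustees present (9 − 1 = 8).
4/5 of 8 = 6.40, rounded up to 7.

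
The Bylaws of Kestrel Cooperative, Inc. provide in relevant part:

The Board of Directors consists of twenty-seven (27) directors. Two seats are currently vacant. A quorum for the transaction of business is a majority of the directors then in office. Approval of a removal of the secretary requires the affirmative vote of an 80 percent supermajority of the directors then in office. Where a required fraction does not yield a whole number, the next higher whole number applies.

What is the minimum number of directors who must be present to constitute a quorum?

A majority of 25 is 13.

13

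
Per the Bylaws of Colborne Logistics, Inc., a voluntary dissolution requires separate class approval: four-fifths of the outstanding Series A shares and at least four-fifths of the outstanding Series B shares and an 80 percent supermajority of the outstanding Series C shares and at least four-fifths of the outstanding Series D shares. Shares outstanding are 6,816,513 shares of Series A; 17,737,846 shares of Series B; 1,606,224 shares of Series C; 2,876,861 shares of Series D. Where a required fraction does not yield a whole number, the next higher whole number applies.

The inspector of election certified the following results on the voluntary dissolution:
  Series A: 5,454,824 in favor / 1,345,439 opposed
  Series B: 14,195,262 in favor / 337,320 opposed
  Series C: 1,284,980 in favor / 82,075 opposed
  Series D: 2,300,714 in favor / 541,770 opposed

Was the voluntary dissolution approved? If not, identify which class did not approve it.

Not approved — the Series D shares did not give the required vote.

Series A: 4/5 of 6816513 = 5453210.40, rounded up to 5453211; 5,453,211 required, 5,454,824 in favor — approved.
Series B: 4/5 of 17737846 = 14190276.80, rounded up to 14190277; 14,190,277 required, 14,195,262 in favor — approved.
Series C: 4/5 of 1606224 = 1284979.20, rounded up to 1284980; 1,284,980 required, 1,284,980 in favor — approved.
Series D: 4/5 of 2876861 = 2301488.80, rounded up to 2301489; 2,301,489 required, 2,300,714 in favor — not approved.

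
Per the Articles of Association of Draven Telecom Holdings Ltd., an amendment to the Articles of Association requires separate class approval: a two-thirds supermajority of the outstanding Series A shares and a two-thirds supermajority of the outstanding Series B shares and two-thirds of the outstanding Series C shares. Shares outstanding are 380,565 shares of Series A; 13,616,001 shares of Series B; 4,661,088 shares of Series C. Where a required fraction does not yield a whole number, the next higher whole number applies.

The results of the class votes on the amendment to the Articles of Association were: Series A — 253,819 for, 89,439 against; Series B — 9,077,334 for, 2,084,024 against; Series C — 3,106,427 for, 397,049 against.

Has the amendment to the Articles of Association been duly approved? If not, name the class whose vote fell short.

Series A: 2/3 of 380565 = 253710; 253,710 required, 253,819 in favor — approved.
Series B: 2/3 of 13616001 = 9077334; 9,077,334 required, 9,077,334 in favor — approved.
Series C: 2/3 of 4661088 = 3107392; 3,107,392 required, 3,106,427 in favor — not approved.

Not approved — the Series C shares did not give the required vote.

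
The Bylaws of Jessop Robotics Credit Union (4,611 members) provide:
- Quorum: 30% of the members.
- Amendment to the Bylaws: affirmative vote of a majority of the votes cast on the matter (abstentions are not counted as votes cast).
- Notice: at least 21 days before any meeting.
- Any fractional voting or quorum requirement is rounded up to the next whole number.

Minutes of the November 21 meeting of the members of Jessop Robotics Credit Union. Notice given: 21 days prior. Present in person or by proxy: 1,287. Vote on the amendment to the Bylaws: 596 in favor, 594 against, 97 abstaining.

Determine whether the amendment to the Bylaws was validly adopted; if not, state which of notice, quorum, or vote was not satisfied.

Notice: 21 days given; 21 required. Satisfied.
Quorum: 30% of 4,611 = 1,383.30, rounded up to 1,384; 1,287 present. Not satisfied.
Vote: requires a majority of the votes cast (1,287 − 97 abstaining = 1,190); a majority of 1190 is 596, so 596 needed; 596 in favor. Satisfied.

Invalid — quorum requirement not satisfied.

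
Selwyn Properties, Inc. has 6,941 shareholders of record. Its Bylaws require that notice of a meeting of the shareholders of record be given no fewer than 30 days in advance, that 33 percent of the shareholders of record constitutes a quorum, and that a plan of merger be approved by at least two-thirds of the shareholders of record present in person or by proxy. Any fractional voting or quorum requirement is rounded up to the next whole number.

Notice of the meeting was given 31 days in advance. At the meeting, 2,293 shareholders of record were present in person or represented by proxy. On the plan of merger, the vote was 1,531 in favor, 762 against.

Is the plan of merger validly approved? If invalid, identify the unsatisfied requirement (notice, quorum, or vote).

Notice: 31 days given; 30 required. Satisfied.
Quorum: 33% of 6,941 = 2,290.53, rounded up to 2,291; 2,293 present. Satisfied.
Vote: requires two-thirds of those present (2,293); 2/3 of 2293 = 1528.67, rounded up to 1529, so 1,529 needed; 1,531 in favor. Satisfied.

Valid — all requirements satisfied.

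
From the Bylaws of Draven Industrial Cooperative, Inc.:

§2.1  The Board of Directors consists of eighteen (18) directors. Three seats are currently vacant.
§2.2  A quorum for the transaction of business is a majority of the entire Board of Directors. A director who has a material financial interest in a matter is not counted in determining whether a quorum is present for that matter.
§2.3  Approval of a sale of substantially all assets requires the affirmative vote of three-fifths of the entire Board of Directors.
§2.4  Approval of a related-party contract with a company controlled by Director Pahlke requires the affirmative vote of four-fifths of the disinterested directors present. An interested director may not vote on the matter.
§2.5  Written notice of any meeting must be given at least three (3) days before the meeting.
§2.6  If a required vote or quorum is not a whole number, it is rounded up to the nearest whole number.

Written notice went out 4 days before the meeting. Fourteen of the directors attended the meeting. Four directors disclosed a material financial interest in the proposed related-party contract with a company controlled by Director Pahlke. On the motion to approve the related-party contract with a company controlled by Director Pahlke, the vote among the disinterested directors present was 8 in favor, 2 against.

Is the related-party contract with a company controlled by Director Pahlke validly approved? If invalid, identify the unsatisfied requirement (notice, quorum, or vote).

Valid — all requirements satisfied.

Notice: 4 days given; 3 required (4 ≥ 3). Satisfied.
Quorum: 14 present, but the 4 interested directors do not count, leaving 10. Quorum is 10. Satisfied.
Vote: the related-party contract with a company controlled by Director Pahlke requires four-fifths of the disinterested directors present (14 − 4 = 10). 4/5 of 10 = 8, so 8 affirmative votes are needed; 8 voted in favor. Satisfied.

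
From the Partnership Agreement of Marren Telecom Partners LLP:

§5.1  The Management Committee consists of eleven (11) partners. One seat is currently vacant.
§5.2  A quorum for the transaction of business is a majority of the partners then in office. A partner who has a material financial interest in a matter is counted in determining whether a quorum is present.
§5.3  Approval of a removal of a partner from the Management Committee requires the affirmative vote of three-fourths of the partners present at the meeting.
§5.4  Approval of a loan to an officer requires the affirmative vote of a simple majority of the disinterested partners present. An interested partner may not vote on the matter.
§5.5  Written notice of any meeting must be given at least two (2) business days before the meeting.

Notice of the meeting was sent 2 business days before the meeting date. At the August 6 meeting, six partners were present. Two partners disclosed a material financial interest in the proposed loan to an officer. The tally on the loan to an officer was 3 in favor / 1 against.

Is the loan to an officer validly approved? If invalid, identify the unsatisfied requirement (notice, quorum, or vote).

Notice: 2 business days given; 2 required (2 ≥ 2). Satisfied.
Quorum: 6 present (interested partners count toward quorum); quorum is 6. Satisfied.
Vote: the loan to an officer requires a majority of the disinterested partners present (6 − 2 = 4). A majority of 4 is 3, so 3 affirmative votes are needed; 3 voted in favor. Satisfied.

Valid — all requirements satisfied.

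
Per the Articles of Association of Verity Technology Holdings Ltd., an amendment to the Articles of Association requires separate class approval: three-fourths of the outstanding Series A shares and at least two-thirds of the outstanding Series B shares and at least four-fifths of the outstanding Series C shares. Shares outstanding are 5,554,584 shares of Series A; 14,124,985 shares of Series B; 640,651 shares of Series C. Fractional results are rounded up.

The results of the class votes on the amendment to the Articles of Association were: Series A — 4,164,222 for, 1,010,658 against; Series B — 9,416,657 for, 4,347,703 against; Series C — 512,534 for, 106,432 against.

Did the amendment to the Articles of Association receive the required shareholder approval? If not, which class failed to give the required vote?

Not approved — the Series A shares did not give the required vote.

Series A: 3/4 of 5554584 = 4165938; 4,165,938 required, 4,164,222 in favor — not approved.
Series B: 2/3 of 14124985 = 9416656.67, rounded up to 9416657; 9,416,657 required, 9,416,657 in favor — approved.
Series C: 4/5 of 640651 = 512520.80, rounded up to 512521; 512,521 required, 512,534 in favor — approved.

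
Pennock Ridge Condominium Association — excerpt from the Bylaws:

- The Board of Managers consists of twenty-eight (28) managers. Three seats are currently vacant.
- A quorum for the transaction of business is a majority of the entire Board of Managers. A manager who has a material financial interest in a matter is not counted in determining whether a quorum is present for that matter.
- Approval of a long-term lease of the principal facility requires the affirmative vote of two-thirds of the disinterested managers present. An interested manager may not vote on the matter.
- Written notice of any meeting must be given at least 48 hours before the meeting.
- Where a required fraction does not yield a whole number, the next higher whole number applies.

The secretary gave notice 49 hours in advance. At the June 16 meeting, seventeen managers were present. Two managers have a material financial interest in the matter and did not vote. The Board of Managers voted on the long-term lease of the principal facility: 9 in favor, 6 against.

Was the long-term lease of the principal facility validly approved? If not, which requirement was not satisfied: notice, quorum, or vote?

Notice: 49 hours given; 48 required (49 ≥ 48). Satisfied.
Quorum: 17 present, but the 2 interested managers do not count, leaving 15. Quorum is 15. Satisfied.
Vote: the long-term lease of the principal facility requires two-thirds of the disinterested managers present (17 − 2 = 15). 2/3 of 15 = 10, so 10 affirmative votes are needed; 9 voted in favor. Not satisfied.

Invalid — vote requirement not satisfied.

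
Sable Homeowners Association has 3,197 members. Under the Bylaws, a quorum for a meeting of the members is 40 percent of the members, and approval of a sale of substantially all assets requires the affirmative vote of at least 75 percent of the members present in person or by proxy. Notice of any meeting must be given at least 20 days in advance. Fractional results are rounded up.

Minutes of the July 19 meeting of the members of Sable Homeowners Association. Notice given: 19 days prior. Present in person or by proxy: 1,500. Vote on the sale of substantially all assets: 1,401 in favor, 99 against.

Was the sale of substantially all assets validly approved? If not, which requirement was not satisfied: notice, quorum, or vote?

Notice: 19 days given; 20 required. Not satisfied.
Quorum: 40% of 3,197 = 1,278.80, rounded up to 1,279; 1,500 present. Satisfied.
Vote: requires three-fourths of those present (1,500); 3/4 of 1500 = 1125, so 1,125 needed; 1,401 in favor. Satisfied.

Invalid — notice requirement not satisfied.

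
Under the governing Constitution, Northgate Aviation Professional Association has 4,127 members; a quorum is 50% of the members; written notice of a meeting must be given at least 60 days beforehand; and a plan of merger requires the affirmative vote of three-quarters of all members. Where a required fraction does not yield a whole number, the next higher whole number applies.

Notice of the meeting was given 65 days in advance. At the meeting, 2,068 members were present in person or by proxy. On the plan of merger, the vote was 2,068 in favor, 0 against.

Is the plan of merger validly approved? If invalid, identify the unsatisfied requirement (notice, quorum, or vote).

Notice: 65 days given; 60 required. Satisfied.
Quorum: 50% of 4,127 = 2,063.50, rounded up to 2,064; 2,068 present. Satisfied.
Vote: requires three-fourths of all members (4,127); 3/4 of 4127 = 3095.25, rounded up to 3096, so 3,096 needed; 2,068 in favor. Not satisfied.

Invalid — vote requirement not satisfied.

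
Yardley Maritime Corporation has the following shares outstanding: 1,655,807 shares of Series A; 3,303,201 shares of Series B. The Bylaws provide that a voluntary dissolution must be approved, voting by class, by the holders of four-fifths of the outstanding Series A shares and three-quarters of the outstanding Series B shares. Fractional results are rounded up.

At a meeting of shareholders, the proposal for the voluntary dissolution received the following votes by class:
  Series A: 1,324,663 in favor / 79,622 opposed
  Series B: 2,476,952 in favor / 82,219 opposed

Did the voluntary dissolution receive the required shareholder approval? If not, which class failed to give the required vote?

Not approved — the Series B shares did not give the required vote.

Series A: 4/5 of 1655807 = 1324645.60, rounded up to 1324646; 1,324,646 required, 1,324,663 in favor — approved.
Series B: 3/4 of 3303201 = 2477400.75, rounded up to 2477401; 2,477,401 required, 2,476,952 in favor — not approved.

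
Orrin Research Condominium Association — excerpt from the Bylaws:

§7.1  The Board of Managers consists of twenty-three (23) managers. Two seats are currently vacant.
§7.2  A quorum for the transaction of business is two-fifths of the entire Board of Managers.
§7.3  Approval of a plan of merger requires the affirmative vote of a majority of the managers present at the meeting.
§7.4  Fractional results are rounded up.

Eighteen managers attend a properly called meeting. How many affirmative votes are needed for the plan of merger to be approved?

10

The plan of merger requires a majority of the managers present (18).
A majority of 18 is 10.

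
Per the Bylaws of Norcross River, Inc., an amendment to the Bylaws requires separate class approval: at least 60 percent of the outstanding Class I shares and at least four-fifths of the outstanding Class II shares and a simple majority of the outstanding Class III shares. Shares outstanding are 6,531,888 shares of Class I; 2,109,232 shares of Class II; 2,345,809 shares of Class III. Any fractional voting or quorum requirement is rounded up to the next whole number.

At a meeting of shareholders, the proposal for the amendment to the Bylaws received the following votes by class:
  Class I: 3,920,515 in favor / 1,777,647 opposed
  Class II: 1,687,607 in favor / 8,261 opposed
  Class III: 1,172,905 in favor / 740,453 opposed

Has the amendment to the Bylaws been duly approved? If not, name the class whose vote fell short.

Approved — every class gave the required vote.

Class I: 3/5 of 6531888 = 3919132.80, rounded up to 3919133; 3,919,133 required, 3,920,515 in favor — approved.
Class II: 4/5 of 2109232 = 1687385.60, rounded up to 1687386; 1,687,386 required, 1,687,607 in favor — approved.
Class III: a majority of 2345809 is 1172905; 1,172,905 required, 1,172,905 in favor — approved.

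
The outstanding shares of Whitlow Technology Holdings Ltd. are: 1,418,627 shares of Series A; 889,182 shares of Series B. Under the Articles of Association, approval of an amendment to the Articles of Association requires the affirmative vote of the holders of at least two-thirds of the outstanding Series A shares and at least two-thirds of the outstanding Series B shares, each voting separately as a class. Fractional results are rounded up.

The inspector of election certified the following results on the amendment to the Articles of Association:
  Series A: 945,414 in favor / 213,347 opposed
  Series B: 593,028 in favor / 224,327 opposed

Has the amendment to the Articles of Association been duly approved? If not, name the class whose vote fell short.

Series A: 2/3 of 1418627 = 945751.33, rounded up to 945752; 945,752 required, 945,414 in favor — not approved.
Series B: 2/3 of 889182 = 592788; 592,788 required, 593,028 in favor — approved.

Not approved — the Series A shares did not give the required vote.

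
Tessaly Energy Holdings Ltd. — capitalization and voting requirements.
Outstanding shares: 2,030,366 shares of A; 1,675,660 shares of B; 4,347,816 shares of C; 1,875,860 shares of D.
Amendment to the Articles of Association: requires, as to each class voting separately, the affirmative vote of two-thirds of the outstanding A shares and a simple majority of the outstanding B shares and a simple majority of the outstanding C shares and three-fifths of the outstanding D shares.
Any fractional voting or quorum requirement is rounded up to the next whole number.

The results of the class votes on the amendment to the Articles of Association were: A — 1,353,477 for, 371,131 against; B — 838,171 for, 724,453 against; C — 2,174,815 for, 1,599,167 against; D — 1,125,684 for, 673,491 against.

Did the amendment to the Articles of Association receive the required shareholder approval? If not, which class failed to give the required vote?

A: 2/3 of 2030366 = 1353577.33, rounded up to 1353578; 1,353,578 required, 1,353,477 in favor — not approved.
B: a majority of 1675660 is 837831; 837,831 required, 838,171 in favor — approved.
C: a majority of 4347816 is 2173909; 2,173,909 required, 2,174,815 in favor — approved.
D: 3/5 of 1875860 = 1125516; 1,125,516 required, 1,125,684 in favor — approved.

Not approved — the A shares did not give the required vote.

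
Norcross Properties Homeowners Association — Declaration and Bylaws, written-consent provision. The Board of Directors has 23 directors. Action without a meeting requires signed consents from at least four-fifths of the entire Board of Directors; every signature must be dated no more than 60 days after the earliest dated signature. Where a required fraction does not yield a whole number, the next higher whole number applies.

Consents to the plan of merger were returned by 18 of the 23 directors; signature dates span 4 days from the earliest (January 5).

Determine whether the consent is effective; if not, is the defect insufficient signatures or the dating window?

Not effective — insufficient signatures.

Signatures required: at least four-fifths of 23 — 4/5 of 23 = 18.40, rounded up to 19, so 19 needed; 18 signed. Insufficient.
Dating window: the latest signature is 4 days after the earliest; the limit is 60 days. Within the window.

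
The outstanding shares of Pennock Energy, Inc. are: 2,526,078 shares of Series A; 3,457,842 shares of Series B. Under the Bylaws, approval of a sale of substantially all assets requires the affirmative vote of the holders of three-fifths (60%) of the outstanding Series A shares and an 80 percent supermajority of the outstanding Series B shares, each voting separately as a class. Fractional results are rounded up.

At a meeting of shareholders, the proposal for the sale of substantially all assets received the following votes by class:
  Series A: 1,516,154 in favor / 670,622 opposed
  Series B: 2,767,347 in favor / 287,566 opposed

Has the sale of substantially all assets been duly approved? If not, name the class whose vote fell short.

Series A: 3/5 of 2526078 = 1515646.80, rounded up to 1515647; 1,515,647 required, 1,516,154 in favor — approved.
Series B: 4/5 of 3457842 = 2766273.60, rounded up to 2766274; 2,766,274 required, 2,767,347 in favor — approved.

Approved — every class gave the required vote.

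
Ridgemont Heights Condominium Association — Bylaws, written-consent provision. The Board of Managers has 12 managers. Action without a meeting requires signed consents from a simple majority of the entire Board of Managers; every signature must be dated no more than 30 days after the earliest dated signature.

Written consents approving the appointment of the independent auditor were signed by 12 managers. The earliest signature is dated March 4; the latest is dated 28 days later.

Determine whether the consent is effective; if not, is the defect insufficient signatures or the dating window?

Signatures required: a simple majority of 12 — a majority of 12 is 7, so 7 needed; 12 signed. Sufficient.
Dating window: the latest signature is 28 days after the earliest; the limit is 30 days. Within the window.

Effective — both the signature and dating-window requirements are satisfied.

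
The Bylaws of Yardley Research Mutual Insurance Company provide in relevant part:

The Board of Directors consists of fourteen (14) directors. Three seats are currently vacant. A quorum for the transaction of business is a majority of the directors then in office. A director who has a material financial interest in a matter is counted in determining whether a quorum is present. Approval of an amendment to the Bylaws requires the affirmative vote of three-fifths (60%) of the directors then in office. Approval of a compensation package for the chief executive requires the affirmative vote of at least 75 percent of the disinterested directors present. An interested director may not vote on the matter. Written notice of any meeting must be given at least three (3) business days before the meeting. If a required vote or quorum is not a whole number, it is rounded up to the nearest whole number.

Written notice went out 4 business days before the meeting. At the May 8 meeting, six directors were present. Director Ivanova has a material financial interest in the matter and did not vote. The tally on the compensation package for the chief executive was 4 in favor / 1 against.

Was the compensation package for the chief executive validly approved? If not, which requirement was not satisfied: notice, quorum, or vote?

Valid — all requirements satisfied.

Notice: 4 business days given; 3 required (4 ≥ 3). Satisfied.
Quorum: 6 present (interested directors count toward quorum); quorum is 6. Satisfied.
Vote: the compensation package for the chief executive requires three-fourths of the disinterested directors present (6 − 1 = 5). 3/4 of 5 = 3.75, rounded up to 4, so 4 affirmative votes are needed; 4 voted in favor. Satisfied.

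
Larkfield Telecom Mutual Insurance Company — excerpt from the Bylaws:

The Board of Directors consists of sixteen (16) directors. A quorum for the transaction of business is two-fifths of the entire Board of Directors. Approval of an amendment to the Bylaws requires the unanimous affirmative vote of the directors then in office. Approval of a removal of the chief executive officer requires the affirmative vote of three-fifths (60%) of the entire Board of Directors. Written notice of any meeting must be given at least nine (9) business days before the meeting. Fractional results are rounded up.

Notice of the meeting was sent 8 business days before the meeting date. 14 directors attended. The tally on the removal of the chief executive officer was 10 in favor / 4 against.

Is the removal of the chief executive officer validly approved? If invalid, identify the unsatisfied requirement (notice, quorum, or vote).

Notice: 8 business days given; 9 required (8 < 9). Not satisfied.
Quorum: 14 present; quorum is 7. Satisfied.
Vote: the removal of the chief executive officer requires three-fifths of the entire Board of Directors (16). 3/5 of 16 = 9.60, rounded up to 10, so 10 affirmative votes are needed; 10 voted in favor. Satisfied.

Invalid — notice requirement not satisfied.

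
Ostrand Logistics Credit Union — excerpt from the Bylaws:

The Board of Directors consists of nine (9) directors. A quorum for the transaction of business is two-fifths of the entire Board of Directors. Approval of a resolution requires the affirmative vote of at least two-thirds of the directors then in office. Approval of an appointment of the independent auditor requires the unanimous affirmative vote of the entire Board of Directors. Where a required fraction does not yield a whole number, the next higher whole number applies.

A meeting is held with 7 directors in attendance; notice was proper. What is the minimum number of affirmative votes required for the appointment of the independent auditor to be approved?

The appointment of the independent auditor requires the unanimous vote of the entire Board of Directors (9).
Unanimous means all 9.
(Only 7 can vote, so the appointment of the independent auditor cannot pass at this meeting, but the required vote is still 9.)

9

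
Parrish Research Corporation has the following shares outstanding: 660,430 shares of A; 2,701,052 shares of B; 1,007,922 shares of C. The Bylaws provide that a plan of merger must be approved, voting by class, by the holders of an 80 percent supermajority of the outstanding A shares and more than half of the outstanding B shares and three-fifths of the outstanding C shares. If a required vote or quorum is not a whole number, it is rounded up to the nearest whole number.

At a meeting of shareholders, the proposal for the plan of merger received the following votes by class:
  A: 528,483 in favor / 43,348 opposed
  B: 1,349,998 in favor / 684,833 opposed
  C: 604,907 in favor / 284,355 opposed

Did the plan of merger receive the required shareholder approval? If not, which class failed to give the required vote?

Not approved — the B shares did not give the required vote.

A: 4/5 of 660430 = 528344; 528,344 required, 528,483 in favor — approved.
B: a majority of 2701052 is 1350527; 1,350,527 required, 1,349,998 in favor — not approved.
C: 3/5 of 1007922 = 604753.20, rounded up to 604754; 604,754 required, 604,907 in favor — approved.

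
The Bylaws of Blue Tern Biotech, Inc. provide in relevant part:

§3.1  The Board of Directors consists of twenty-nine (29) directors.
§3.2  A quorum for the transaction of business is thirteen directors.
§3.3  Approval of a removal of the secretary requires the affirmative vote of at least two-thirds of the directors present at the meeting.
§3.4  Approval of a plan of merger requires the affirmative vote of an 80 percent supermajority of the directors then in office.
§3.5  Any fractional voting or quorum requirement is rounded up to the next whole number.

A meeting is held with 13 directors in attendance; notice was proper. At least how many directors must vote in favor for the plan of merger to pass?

The plan of merger requires four-fifths of the directors then in office (29).
4/5 of 29 = 23.20, rounded up to 24.
(Only 13 can vote, so the plan of merger cannot pass at this meeting, but the required vote is still 24.)

24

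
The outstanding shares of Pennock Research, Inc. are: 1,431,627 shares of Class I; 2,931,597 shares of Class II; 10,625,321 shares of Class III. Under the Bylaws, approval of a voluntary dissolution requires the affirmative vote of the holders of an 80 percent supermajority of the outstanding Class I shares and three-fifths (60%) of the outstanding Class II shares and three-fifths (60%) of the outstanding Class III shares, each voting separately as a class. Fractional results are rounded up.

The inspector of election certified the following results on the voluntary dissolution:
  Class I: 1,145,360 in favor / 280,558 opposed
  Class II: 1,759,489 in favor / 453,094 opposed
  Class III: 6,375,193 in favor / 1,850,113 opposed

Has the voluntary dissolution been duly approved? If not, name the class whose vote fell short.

Class I: 4/5 of 1431627 = 1145301.60, rounded up to 1145302; 1,145,302 required, 1,145,360 in favor — approved.
Class II: 3/5 of 2931597 = 1758958.20, rounded up to 1758959; 1,758,959 required, 1,759,489 in favor — approved.
Class III: 3/5 of 10625321 = 6375192.60, rounded up to 6375193; 6,375,193 required, 6,375,193 in favor — approved.

Approved — every class gave the required vote.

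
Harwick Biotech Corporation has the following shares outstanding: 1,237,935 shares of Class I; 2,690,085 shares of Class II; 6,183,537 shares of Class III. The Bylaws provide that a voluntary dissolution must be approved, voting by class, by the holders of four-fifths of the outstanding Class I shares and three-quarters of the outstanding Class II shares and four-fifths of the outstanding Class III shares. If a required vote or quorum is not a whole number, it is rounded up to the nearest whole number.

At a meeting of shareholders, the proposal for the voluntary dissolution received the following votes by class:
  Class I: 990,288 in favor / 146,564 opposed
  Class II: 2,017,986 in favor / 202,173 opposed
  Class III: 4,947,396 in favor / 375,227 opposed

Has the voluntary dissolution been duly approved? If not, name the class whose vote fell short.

Class I: 4/5 of 1237935 = 990348; 990,348 required, 990,288 in favor — not approved.
Class II: 3/4 of 2690085 = 2017563.75, rounded up to 2017564; 2,017,564 required, 2,017,986 in favor — approved.
Class III: 4/5 of 6183537 = 4946829.60, rounded up to 4946830; 4,946,830 required, 4,947,396 in favor — approved.

Not approved — the Class I shares did not give the required vote.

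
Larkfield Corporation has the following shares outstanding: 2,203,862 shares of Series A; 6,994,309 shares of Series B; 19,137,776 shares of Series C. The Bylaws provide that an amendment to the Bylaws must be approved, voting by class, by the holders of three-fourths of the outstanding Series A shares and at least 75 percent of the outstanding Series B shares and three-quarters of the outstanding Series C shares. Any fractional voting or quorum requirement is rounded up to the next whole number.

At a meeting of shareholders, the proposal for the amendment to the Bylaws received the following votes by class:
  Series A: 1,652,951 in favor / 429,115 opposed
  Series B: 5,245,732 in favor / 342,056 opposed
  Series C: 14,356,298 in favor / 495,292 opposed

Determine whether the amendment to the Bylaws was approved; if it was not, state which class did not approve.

Series A: 3/4 of 2203862 = 1652896.50, rounded up to 1652897; 1,652,897 required, 1,652,951 in favor — approved.
Series B: 3/4 of 6994309 = 5245731.75, rounded up to 5245732; 5,245,732 required, 5,245,732 in favor — approved.
Series C: 3/4 of 19137776 = 14353332; 14,353,332 required, 14,356,298 in favor — approved.

Approved — every class gave the required vote.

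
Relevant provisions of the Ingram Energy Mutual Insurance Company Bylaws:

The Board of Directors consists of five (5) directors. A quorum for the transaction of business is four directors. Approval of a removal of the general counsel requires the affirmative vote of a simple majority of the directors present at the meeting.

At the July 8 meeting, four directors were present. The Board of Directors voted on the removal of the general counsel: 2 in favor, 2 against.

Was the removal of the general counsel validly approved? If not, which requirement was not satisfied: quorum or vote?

Quorum: 4 present; quorum is 4. Satisfied.
Vote: the removal of the general counsel requires a majority of the directors present (4). A majority of 4 is 3, so 3 affirmative votes are needed; 2 voted in favor. Not satisfied.

Invalid — vote requirement not satisfied.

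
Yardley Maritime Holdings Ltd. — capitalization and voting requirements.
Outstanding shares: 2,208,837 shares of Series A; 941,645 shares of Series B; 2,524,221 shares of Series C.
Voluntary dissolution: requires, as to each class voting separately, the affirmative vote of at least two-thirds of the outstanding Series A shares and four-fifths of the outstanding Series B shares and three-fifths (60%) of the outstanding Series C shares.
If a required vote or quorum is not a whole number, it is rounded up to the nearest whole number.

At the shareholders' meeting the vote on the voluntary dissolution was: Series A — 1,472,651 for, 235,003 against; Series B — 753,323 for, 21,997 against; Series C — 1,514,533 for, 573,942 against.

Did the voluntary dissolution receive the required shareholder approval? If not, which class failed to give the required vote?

Approved — every class gave the required vote.

Series A: 2/3 of 2208837 = 1472558; 1,472,558 required, 1,472,651 in favor — approved.
Series B: 4/5 of 941645 = 753316; 753,316 required, 753,323 in favor — approved.
Series C: 3/5 of 2524221 = 1514532.60, rounded up to 1514533; 1,514,533 required, 1,514,533 in favor — approved.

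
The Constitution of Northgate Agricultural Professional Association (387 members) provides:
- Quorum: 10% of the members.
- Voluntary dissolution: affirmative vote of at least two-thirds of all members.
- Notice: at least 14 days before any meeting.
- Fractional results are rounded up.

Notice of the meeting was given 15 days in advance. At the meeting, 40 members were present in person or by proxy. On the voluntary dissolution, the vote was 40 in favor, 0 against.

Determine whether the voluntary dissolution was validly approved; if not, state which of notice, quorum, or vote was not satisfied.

Invalid — vote requirement not satisfied.

Notice: 15 days given; 14 required. Satisfied.
Quorum: 10% of 387 = 38.70, rounded up to 39; 40 present. Satisfied.
Vote: requires two-thirds of all members (387); 2/3 of 387 = 258, so 258 needed; 40 in favor. Not satisfied.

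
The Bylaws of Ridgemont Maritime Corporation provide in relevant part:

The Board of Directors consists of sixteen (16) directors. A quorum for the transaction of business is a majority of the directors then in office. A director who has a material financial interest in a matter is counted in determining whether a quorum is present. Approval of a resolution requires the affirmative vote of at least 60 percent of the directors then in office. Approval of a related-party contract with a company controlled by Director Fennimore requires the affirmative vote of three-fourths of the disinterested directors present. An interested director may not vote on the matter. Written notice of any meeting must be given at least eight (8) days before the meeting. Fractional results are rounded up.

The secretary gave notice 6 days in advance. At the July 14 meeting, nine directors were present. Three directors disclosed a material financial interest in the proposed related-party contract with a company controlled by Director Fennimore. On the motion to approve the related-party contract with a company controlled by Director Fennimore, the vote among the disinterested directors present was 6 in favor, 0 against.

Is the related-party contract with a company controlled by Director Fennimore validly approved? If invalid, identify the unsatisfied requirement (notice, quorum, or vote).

Notice: 6 days given; 8 required (6 < 8). Not satisfied.
Quorum: 9 present (interested directors count toward quorum); quorum is 9. Satisfied.
Vote: the related-party contract with a company controlled by Director Fennimore requires three-fourths of the disinterested directors present (9 − 3 = 6). 3/4 of 6 = 4.50, rounded up to 5, so 5 affirmative votes are needed; 6 voted in favor. Satisfied.

Invalid — notice requirement not satisfied.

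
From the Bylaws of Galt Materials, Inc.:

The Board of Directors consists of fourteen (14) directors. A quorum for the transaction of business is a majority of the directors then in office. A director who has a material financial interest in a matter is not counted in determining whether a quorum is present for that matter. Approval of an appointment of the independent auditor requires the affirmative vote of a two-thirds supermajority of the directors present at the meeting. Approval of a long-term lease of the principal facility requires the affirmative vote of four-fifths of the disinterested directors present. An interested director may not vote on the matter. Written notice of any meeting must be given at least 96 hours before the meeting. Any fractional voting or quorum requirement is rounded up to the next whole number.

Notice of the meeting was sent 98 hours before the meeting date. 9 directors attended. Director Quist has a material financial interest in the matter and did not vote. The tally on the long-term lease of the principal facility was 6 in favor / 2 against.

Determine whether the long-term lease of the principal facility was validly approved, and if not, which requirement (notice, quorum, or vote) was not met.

Invalid — vote requirement not satisfied.

Notice: 98 hours given; 96 required (98 ≥ 96). Satisfied.
Quorum: 9 present, but the 1 interested director does not count, leaving 8. Quorum is 8. Satisfied.
Vote: the long-term lease of the principal facility requires four-fifths of the disinterested directors present (9 − 1 = 8). 4/5 of 8 = 6.40, rounded up to 7, so 7 affirmative votes are needed; 6 voted in favor. Not satisfied.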